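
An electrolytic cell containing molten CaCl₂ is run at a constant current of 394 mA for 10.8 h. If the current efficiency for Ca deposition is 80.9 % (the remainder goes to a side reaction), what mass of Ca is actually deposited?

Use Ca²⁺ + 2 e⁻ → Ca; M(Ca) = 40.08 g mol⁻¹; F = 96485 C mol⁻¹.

2.57 g

Q = I·t = 0.3940 × 38880 = 15320 C.
n(e⁻) = 15320/96485 = 0.1588 mol; theoretically n(Ca) = 0.1588/2 = 0.07938 mol, m_theo = 3.182 g.
At 80.9 % efficiency, m_actual = 0.809 × 3.182 = 2.57 g.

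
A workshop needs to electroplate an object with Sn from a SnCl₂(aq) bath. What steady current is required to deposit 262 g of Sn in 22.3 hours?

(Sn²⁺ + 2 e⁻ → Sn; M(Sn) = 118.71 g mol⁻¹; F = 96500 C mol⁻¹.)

n(Sn) = 262 / 118.71 = 2.207 mol.
n(e⁻) = 2 × 2.207 = 4.414 mol.
Q = n(e⁻)·F = 4.414 × 96500 = 426000 C.
I = Q/t = 426000 / 80280 s = 5.31 A.

5.31 A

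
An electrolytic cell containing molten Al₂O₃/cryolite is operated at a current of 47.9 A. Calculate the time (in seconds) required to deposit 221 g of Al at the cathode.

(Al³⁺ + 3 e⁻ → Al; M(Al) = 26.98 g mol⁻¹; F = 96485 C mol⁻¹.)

49500 s

n(Al) = m/M = 221 / 26.98 = 8.191 mol.
Each Al atom requires 3 electrons, so n(e⁻) = 3 × 8.191 = 24.57 mol.
Q = n(e⁻)·F = 24.57 × 96485 = 2371000 C.
t = Q/I = 2371000 / 47.90 A = 49500 s.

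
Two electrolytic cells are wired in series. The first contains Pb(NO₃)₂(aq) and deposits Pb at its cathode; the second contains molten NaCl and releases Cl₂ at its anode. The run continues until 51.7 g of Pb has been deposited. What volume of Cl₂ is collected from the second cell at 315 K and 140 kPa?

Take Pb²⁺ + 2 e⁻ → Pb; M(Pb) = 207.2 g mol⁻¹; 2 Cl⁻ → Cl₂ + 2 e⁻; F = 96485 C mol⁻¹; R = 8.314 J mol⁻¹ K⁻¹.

4.67 L

n(Pb) = 51.7 / 207.2 = 0.2495 mol, so n(e⁻) = 2 × 0.2495 = 0.4990 mol.
The cells are in series, so the same 0.4990 mol of electrons passes through the second cell.
2 Cl⁻ → Cl₂ + 2 e⁻ — 2 mol e⁻ per mol Cl₂, so n(Cl₂) = 0.4990/2 = 0.2495 mol.
V = nRT/P = (0.2495 × 8.314 × 315) / (140 × 10³) = 0.00467 m³ = 4.67 L.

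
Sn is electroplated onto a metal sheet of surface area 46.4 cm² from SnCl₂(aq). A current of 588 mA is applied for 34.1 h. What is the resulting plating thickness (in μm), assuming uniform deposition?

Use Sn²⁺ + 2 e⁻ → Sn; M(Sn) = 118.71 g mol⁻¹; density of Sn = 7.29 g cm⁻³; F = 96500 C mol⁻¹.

Q = I·t = 0.5880 × 122760 = 72180 C; n(e⁻) = 0.7480 mol.
n(Sn) = n(e⁻)/2 = 0.3740 mol, so m = 0.3740 × 118.71 = 44.40 g.
Volume = m/ρ = 44.40 / 7.29 = 6.090 cm³.
Thickness = V/A = 6.090 / 46.4 = 0.131 cm = 1310 μm.

1310 μm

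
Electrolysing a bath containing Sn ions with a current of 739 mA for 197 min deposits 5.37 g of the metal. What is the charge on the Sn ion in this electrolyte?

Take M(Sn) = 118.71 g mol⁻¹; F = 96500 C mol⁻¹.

+2

Q = I·t = 0.7390 A × 11820 s = 8735 C, so n(e⁻) = 8735/96500 = 0.09052 mol.
n(Sn) deposited = 5.37 / 118.71 = 0.04524 mol.
Electrons per atom = n(e⁻)/n(Sn) = 0.09052 / 0.04524 = 2.00 ≈ 2, so the ion is Sn²⁺.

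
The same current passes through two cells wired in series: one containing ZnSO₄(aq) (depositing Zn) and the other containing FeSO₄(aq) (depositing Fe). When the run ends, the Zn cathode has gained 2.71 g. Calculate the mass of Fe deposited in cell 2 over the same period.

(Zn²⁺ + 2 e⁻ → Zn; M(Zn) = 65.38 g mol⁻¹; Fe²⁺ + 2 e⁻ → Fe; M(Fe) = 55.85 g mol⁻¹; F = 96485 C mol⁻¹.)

2.31 g

n(Zn) = 2.71 / 65.38 = 0.04145 mol.
Since Zn²⁺ + 2 e⁻ → Zn, n(e⁻) passed = 2 × 0.04145 = 0.08290 mol.
Cells in series carry the same charge, so the same 0.08290 mol of electrons passes through cell 2.
Fe²⁺ + 2 e⁻ → Fe, so n(Fe) = 0.08290 / 2 = 0.04145 mol.
m(Fe) = 0.04145 × 55.85 = 2.31 g.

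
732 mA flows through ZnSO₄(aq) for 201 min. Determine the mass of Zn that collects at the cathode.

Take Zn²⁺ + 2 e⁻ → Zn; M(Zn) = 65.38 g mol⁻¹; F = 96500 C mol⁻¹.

2.99 g

Q = I·t = 0.7320 A × 12060 s = 8828 C.
n(e⁻) = Q/F = 8828 / 96500 = 0.09148 mol.
Zn²⁺ + 2 e⁻ → Zn, so n(Zn) = n(e⁻)/2 = 0.04574 mol.
m = n·M = 0.04574 × 65.38 = 2.99 g.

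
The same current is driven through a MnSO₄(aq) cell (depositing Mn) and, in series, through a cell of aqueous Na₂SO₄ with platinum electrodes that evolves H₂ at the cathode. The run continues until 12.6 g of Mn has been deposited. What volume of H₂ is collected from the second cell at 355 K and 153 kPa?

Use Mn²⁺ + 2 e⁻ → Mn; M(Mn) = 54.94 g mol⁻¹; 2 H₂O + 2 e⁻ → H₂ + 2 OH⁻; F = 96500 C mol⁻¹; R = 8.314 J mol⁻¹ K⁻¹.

n(Mn) = 12.6 / 54.94 = 0.2293 mol, so n(e⁻) = 2 × 0.2293 = 0.4587 mol.
The cells are in series, so the same 0.4587 mol of electrons passes through the second cell.
2 H₂O + 2 e⁻ → H₂ + 2 OH⁻ — 2 mol e⁻ per mol H₂, so n(H₂) = 0.4587/2 = 0.2293 mol.
V = nRT/P = (0.2293 × 8.314 × 355) / (153 × 10³) = 0.00442 m³ = 4.42 L.

4.42 L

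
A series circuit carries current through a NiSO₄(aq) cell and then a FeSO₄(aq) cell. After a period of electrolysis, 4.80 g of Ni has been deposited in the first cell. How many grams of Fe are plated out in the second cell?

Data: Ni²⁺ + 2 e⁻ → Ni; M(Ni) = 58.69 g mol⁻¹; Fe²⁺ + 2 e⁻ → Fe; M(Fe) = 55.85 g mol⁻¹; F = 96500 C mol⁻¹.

n(Ni) = 4.80 / 58.69 = 0.08179 mol.
Since Ni²⁺ + 2 e⁻ → Ni, n(e⁻) passed = 2 × 0.08179 = 0.1636 mol.
Cells in series carry the same charge, so the same 0.1636 mol of electrons passes through cell 2.
Fe²⁺ + 2 e⁻ → Fe, so n(Fe) = 0.1636 / 2 = 0.08179 mol.
m(Fe) = 0.08179 × 55.85 = 4.57 g.

4.57 g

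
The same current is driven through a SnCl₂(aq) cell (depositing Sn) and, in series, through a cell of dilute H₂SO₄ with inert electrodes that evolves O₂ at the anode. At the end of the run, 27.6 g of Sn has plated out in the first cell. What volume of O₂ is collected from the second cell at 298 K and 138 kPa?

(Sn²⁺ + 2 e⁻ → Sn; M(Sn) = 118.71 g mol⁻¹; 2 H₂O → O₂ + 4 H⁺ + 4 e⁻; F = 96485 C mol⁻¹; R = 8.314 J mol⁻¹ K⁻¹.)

n(Sn) = 27.6 / 118.71 = 0.2325 mol, so n(e⁻) = 2 × 0.2325 = 0.4650 mol.
The cells are in series, so the same 0.4650 mol of electrons passes through the second cell.
2 H₂O → O₂ + 4 H⁺ + 4 e⁻ — 4 mol e⁻ per mol O₂, so n(O₂) = 0.4650/4 = 0.1162 mol.
V = nRT/P = (0.1162 × 8.314 × 298) / (138 × 10³) = 0.00209 m³ = 2.09 L.

2.09 L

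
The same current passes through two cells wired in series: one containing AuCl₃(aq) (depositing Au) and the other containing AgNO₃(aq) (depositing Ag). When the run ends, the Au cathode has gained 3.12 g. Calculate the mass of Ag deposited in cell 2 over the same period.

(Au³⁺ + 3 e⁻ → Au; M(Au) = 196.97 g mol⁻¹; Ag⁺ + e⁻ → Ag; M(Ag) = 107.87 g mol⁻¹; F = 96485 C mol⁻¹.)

n(Au) = 3.12 / 196.97 = 0.01584 mol.
Since Au³⁺ + 3 e⁻ → Au, n(e⁻) passed = 3 × 0.01584 = 0.04752 mol.
Cells in series carry the same charge, so the same 0.04752 mol of electrons passes through cell 2.
Ag⁺ + e⁻ → Ag, so n(Ag) = 0.04752 / 1 = 0.04752 mol.
m(Ag) = 0.04752 × 107.87 = 5.13 g.

5.13 g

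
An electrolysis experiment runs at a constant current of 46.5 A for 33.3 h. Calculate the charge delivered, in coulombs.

Q = I·t = 46.50 A × 119880 s = 5.57 × 10⁶ C.

5.57 × 10⁶ C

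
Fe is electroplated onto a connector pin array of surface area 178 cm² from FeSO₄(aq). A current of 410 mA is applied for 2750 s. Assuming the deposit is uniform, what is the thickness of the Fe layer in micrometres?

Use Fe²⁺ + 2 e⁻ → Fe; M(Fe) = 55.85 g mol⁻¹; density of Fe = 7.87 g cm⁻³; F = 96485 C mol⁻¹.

Q = I·t = 0.4100 × 2750.0 = 1128 C; n(e⁻) = 0.01169 mol.
n(Fe) = n(e⁻)/2 = 0.005843 mol, so m = 0.005843 × 55.85 = 0.3263 g.
Volume = m/ρ = 0.3263 / 7.87 = 0.04146 cm³.
Thickness = V/A = 0.04146 / 178 = 2.33 × 10⁻⁴ cm = 2.33 μm.

2.33 μm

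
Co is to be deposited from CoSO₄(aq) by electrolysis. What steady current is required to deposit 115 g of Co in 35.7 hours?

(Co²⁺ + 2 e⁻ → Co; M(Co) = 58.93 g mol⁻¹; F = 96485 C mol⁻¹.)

2.93 A

n(Co) = 115 / 58.93 = 1.951 mol.
n(e⁻) = 2 × 1.951 = 3.903 mol.
Q = n(e⁻)·F = 3.903 × 96485 = 376600 C.
I = Q/t = 376600 / 128520 s = 2.93 A.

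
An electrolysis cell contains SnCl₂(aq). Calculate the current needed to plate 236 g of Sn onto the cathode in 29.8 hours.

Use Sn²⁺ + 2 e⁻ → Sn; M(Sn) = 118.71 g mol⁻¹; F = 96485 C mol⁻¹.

3.58 A

n(Sn) = 236 / 118.71 = 1.988 mol.
n(e⁻) = 2 × 1.988 = 3.976 mol.
Q = n(e⁻)·F = 3.976 × 96485 = 383600 C.
I = Q/t = 383600 / 107280 s = 3.58 A.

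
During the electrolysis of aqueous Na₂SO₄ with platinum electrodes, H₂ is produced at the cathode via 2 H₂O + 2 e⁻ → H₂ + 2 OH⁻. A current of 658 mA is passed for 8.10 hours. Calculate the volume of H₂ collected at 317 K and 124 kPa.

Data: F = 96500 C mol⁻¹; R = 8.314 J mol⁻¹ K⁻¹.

2.11 L

Q = I·t = 0.6580 A × 29160 s = 19190 C.
n(e⁻) = Q/F = 19190 / 96500 = 0.1988 mol.
2 electrons are transferred per H₂ molecule, so n(H₂) = 0.1988 / 2 = 0.09942 mol.
V = nRT/P = (0.09942 × 8.314 × 317) / (124 × 10³ Pa) = 0.00211 m³ = 2.11 L.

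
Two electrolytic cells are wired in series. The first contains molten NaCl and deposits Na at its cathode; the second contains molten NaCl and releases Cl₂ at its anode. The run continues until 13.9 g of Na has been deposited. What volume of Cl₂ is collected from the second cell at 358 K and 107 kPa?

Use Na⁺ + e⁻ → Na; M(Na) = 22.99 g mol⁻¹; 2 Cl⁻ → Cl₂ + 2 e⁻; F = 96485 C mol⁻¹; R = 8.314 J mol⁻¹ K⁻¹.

8.41 L

n(Na) = 13.9 / 22.99 = 0.6046 mol, so n(e⁻) = 1 × 0.6046 = 0.6046 mol.
The cells are in series, so the same 0.6046 mol of electrons passes through the second cell.
2 Cl⁻ → Cl₂ + 2 e⁻ — 2 mol e⁻ per mol Cl₂, so n(Cl₂) = 0.6046/2 = 0.3023 mol.
V = nRT/P = (0.3023 × 8.314 × 358) / (107 × 10³) = 0.00841 m³ = 8.41 L.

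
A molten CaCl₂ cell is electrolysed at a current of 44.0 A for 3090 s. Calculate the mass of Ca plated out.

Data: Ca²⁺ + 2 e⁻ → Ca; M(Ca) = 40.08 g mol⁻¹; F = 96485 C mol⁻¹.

Q = I·t = 44.00 A × 3090.0 s = 136000 C.
n(e⁻) = Q/F = 136000 / 96485 = 1.409 mol.
Ca²⁺ + 2 e⁻ → Ca, so n(Ca) = n(e⁻)/2 = 0.7046 mol.
m = n·M = 0.7046 × 40.08 = 28.2 g.

28.2 g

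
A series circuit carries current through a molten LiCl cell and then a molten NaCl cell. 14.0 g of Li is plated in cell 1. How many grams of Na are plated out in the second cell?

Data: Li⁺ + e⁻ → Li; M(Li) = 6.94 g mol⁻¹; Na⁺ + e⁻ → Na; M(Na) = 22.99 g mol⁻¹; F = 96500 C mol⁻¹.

n(Li) = 14.0 / 6.94 = 2.017 mol.
Since Li⁺ + e⁻ → Li, n(e⁻) passed = 1 × 2.017 = 2.017 mol.
Cells in series carry the same charge, so the same 2.017 mol of electrons passes through cell 2.
Na⁺ + e⁻ → Na, so n(Na) = 2.017 / 1 = 2.017 mol.
m(Na) = 2.017 × 22.99 = 46.4 g.

46.4 g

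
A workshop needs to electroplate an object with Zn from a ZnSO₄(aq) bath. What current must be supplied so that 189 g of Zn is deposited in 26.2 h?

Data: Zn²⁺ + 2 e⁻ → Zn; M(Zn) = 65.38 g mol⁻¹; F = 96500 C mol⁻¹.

n(Zn) = 189 / 65.38 = 2.891 mol.
n(e⁻) = 2 × 2.891 = 5.782 mol.
Q = n(e⁻)·F = 5.782 × 96500 = 557900 C.
I = Q/t = 557900 / 94320 s = 5.92 A.

5.92 A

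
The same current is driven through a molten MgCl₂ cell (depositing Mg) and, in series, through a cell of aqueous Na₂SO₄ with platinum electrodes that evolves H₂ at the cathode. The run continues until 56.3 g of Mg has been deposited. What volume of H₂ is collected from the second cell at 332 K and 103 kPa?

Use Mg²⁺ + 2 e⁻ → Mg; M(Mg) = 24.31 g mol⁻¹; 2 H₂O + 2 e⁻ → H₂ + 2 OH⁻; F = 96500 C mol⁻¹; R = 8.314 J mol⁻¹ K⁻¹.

62.1 L

n(Mg) = 56.3 / 24.31 = 2.316 mol, so n(e⁻) = 2 × 2.316 = 4.632 mol.
The cells are in series, so the same 4.632 mol of electrons passes through the second cell.
2 H₂O + 2 e⁻ → H₂ + 2 OH⁻ — 2 mol e⁻ per mol H₂, so n(H₂) = 4.632/2 = 2.316 mol.
V = nRT/P = (2.316 × 8.314 × 332) / (103 × 10³) = 0.0621 m³ = 62.1 L.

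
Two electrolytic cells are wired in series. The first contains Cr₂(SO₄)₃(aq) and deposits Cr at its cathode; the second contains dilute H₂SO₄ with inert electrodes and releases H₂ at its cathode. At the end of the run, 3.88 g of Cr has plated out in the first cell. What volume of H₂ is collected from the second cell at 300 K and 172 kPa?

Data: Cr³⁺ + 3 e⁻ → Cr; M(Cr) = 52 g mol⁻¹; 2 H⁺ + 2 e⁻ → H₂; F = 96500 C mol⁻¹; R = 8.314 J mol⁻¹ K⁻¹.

n(Cr) = 3.88 / 52 = 0.07462 mol, so n(e⁻) = 3 × 0.07462 = 0.2238 mol.
The cells are in series, so the same 0.2238 mol of electrons passes through the second cell.
2 H⁺ + 2 e⁻ → H₂ — 2 mol e⁻ per mol H₂, so n(H₂) = 0.2238/2 = 0.1119 mol.
V = nRT/P = (0.1119 × 8.314 × 300) / (172 × 10³) = 0.00162 m³ = 1.62 L.

1.62 L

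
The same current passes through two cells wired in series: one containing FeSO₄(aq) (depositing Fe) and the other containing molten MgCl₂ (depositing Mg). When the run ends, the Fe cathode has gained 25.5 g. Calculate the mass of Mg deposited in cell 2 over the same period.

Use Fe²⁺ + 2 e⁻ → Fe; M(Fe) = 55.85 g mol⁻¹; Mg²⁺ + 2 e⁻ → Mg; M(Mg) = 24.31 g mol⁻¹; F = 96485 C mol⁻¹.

n(Fe) = 25.5 / 55.85 = 0.4566 mol.
Since Fe²⁺ + 2 e⁻ → Fe, n(e⁻) passed = 2 × 0.4566 = 0.9132 mol.
Cells in series carry the same charge, so the same 0.9132 mol of electrons passes through cell 2.
Mg²⁺ + 2 e⁻ → Mg, so n(Mg) = 0.9132 / 2 = 0.4566 mol.
m(Mg) = 0.4566 × 24.31 = 11.1 g.

11.1 g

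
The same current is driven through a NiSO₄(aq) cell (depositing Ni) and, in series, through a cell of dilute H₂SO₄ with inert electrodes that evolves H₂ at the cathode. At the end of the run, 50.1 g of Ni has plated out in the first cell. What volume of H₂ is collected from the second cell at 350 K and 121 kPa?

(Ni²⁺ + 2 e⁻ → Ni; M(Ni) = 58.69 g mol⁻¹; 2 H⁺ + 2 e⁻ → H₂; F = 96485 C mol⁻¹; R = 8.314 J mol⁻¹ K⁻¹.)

n(Ni) = 50.1 / 58.69 = 0.8536 mol, so n(e⁻) = 2 × 0.8536 = 1.707 mol.
The cells are in series, so the same 1.707 mol of electrons passes through the second cell.
2 H⁺ + 2 e⁻ → H₂ — 2 mol e⁻ per mol H₂, so n(H₂) = 1.707/2 = 0.8536 mol.
V = nRT/P = (0.8536 × 8.314 × 350) / (121 × 10³) = 0.0205 m³ = 20.5 L.

20.5 L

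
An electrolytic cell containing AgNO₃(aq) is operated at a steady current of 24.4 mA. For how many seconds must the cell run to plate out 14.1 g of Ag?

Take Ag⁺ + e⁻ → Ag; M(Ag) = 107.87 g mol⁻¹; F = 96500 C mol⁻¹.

n(Ag) = m/M = 14.1 / 107.87 = 0.1307 mol.
Each Ag atom requires 1 electron, so n(e⁻) = 1 × 0.1307 = 0.1307 mol.
Q = n(e⁻)·F = 0.1307 × 96500 = 12610 C.
t = Q/I = 12610 / 0.02440 A = 517000 s.

5.17 × 10⁵ s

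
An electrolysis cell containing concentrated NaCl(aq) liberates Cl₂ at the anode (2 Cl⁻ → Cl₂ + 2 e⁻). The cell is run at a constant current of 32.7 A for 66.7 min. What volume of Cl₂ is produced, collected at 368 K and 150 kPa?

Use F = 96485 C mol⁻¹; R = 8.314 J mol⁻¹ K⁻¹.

Q = I·t = 32.70 A × 4002.0 s = 130900 C.
n(e⁻) = Q/F = 130900 / 96485 = 1.356 mol.
2 electrons are transferred per Cl₂ molecule, so n(Cl₂) = 1.356 / 2 = 0.6782 mol.
V = nRT/P = (0.6782 × 8.314 × 368) / (150 × 10³ Pa) = 0.0138 m³ = 13.8 L.

13.8 L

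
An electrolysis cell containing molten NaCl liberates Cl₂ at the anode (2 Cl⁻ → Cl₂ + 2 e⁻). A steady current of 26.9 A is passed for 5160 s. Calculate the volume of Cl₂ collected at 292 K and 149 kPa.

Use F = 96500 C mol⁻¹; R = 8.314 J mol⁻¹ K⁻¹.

Q = I·t = 26.90 A × 5160.0 s = 138800 C.
n(e⁻) = Q/F = 138800 / 96500 = 1.438 mol.
2 electrons are transferred per Cl₂ molecule, so n(Cl₂) = 1.438 / 2 = 0.7192 mol.
V = nRT/P = (0.7192 × 8.314 × 292) / (149 × 10³ Pa) = 0.0117 m³ = 11.7 L.

11.7 L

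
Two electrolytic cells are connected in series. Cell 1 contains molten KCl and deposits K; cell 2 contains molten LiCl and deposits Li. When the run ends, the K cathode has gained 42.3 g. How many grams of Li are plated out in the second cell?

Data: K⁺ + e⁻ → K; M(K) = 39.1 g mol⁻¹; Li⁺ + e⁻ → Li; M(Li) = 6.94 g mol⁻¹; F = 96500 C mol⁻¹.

7.51 g

n(K) = 42.3 / 39.1 = 1.082 mol.
Since K⁺ + e⁻ → K, n(e⁻) passed = 1 × 1.082 = 1.082 mol.
Cells in series carry the same charge, so the same 1.082 mol of electrons passes through cell 2.
Li⁺ + e⁻ → Li, so n(Li) = 1.082 / 1 = 1.082 mol.
m(Li) = 1.082 × 6.94 = 7.51 g.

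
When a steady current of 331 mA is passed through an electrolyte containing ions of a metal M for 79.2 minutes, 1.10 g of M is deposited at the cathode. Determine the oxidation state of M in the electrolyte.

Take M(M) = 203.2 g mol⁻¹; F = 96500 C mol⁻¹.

Q = I·t = 0.3310 A × 4752.0 s = 1573 C, so n(e⁻) = 1573/96500 = 0.01630 mol.
n(M) deposited = 1.10 / 203.2 = 0.005413 mol.
Electrons per atom = n(e⁻)/n(M) = 0.01630 / 0.005413 = 3.01 ≈ 3, so the ion is M³⁺.

+3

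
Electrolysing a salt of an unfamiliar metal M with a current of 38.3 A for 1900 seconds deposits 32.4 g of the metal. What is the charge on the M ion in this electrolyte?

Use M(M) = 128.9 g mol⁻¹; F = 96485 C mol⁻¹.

Q = I·t = 38.30 A × 1900.0 s = 72770 C, so n(e⁻) = 72770/96485 = 0.7542 mol.
n(M) deposited = 32.4 / 128.9 = 0.2514 mol.
Electrons per atom = n(e⁻)/n(M) = 0.7542 / 0.2514 = 3.00 ≈ 3, so the ion is M³⁺.

+3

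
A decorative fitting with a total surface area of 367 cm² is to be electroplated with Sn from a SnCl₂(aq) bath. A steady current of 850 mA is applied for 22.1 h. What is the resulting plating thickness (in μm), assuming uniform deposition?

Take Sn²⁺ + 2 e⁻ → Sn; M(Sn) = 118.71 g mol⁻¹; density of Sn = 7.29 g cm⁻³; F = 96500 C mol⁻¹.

Q = I·t = 0.8500 × 79560 = 67630 C; n(e⁻) = 0.7008 mol.
n(Sn) = n(e⁻)/2 = 0.3504 mol, so m = 0.3504 × 118.71 = 41.60 g.
Volume = m/ρ = 41.60 / 7.29 = 5.706 cm³.
Thickness = V/A = 5.706 / 367 = 0.0155 cm = 155 μm.

155 μm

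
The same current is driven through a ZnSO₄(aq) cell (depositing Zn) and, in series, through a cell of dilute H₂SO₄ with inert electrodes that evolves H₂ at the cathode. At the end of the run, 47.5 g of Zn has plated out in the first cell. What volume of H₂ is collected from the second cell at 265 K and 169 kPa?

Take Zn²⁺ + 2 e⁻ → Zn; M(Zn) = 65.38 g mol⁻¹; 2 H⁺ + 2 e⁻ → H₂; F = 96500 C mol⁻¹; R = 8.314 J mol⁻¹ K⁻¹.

9.47 L

n(Zn) = 47.5 / 65.38 = 0.7265 mol, so n(e⁻) = 2 × 0.7265 = 1.453 mol.
The cells are in series, so the same 1.453 mol of electrons passes through the second cell.
2 H⁺ + 2 e⁻ → H₂ — 2 mol e⁻ per mol H₂, so n(H₂) = 1.453/2 = 0.7265 mol.
V = nRT/P = (0.7265 × 8.314 × 265) / (169 × 10³) = 0.00947 m³ = 9.47 L.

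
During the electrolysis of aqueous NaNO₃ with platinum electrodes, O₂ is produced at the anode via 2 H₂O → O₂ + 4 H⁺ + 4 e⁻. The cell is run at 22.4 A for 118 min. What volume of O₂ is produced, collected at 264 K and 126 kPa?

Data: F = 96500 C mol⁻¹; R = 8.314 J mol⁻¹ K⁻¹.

7.16 L

Q = I·t = 22.40 A × 7080.0 s = 158600 C.
n(e⁻) = Q/F = 158600 / 96500 = 1.643 mol.
4 electrons are transferred per O₂ molecule, so n(O₂) = 1.643 / 4 = 0.4109 mol.
V = nRT/P = (0.4109 × 8.314 × 264) / (126 × 10³ Pa) = 0.00716 m³ = 7.16 L.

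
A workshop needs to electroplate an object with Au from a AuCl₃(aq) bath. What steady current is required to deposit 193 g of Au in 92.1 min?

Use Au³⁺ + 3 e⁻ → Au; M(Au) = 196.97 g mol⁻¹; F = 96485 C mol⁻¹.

51.3 A

n(Au) = 193 / 196.97 = 0.9798 mol.
n(e⁻) = 3 × 0.9798 = 2.940 mol.
Q = n(e⁻)·F = 2.940 × 96485 = 283600 C.
I = Q/t = 283600 / 5526.0 s = 51.3 A.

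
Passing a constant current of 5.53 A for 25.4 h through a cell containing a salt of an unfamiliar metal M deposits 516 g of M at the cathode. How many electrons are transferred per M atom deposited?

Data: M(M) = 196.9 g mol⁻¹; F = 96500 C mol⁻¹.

Q = I·t = 5.530 A × 91440 s = 505700 C, so n(e⁻) = 505700/96500 = 5.240 mol.
n(M) deposited = 516 / 196.9 = 2.621 mol.
Electrons per atom = n(e⁻)/n(M) = 5.240 / 2.621 = 2.00 ≈ 2, so the ion is M²⁺.

2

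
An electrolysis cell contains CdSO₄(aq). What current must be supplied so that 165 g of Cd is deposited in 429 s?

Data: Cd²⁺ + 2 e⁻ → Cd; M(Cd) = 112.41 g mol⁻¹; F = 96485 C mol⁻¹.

660 A

n(Cd) = 165 / 112.41 = 1.468 mol.
n(e⁻) = 2 × 1.468 = 2.936 mol.
Q = n(e⁻)·F = 2.936 × 96485 = 283200 C.
I = Q/t = 283200 / 429.00 s = 660 A.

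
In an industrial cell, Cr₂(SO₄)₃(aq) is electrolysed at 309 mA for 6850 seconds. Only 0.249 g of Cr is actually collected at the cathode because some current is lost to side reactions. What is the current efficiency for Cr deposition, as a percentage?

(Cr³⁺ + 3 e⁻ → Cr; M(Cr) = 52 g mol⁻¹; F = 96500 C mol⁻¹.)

65.5 %

Q = I·t = 0.3090 × 6850.0 = 2117 C; n(e⁻) = 2117/96500 = 0.02193 mol.
Theoretical n(Cr) = n(e⁻)/3 = 0.007311 mol, i.e. m_theo = 0.007311 × 52 = 0.3802 g.
Efficiency = m_actual / m_theo = 0.249 / 0.3802 = 65.5 %.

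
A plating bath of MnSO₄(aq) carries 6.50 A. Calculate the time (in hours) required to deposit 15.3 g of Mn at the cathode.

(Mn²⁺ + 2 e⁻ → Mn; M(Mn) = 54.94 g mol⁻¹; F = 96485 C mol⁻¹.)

2.30 h

n(Mn) = m/M = 15.3 / 54.94 = 0.2785 mol.
Each Mn atom requires 2 electrons, so n(e⁻) = 2 × 0.2785 = 0.5570 mol.
Q = n(e⁻)·F = 0.5570 × 96485 = 53740 C.
t = Q/I = 53740 / 6.500 A = 8268 s = 2.30 h.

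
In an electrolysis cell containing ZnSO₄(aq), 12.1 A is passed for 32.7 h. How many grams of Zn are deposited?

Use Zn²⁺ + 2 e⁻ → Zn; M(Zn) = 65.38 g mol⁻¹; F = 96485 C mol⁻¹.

483 g

Q = I·t = 12.10 A × 117720 s = 1424000 C.
n(e⁻) = Q/F = 1424000 / 96485 = 14.76 mol.
Zn²⁺ + 2 e⁻ → Zn, so n(Zn) = n(e⁻)/2 = 7.382 mol.
m = n·M = 7.382 × 65.38 = 483 g.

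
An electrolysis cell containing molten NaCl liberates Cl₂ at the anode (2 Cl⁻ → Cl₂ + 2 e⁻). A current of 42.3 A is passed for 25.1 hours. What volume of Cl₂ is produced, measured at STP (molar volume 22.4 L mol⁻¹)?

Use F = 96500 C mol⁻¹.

Q = I·t = 42.30 A × 90360 s = 3822000 C.
n(e⁻) = Q/F = 3822000 / 96500 = 39.61 mol.
2 electrons are transferred per Cl₂ molecule, so n(Cl₂) = 39.61 / 2 = 19.80 mol.
V = n × V_m = 19.80 × 22.4 = 444 L.

444 L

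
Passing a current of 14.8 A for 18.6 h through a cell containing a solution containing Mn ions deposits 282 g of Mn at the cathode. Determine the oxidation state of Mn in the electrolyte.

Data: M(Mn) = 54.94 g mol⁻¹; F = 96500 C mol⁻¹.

Q = I·t = 14.80 A × 66960 s = 991000 C, so n(e⁻) = 991000/96500 = 10.27 mol.
n(Mn) deposited = 282 / 54.94 = 5.133 mol.
Electrons per atom = n(e⁻)/n(Mn) = 10.27 / 5.133 = 2.00 ≈ 2, so the ion is Mn²⁺.

+2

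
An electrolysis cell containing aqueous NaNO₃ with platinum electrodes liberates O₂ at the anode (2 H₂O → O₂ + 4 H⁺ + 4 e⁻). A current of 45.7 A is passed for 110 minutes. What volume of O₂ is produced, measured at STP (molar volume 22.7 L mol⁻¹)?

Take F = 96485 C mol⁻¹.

Q = I·t = 45.70 A × 6600.0 s = 301600 C.
n(e⁻) = Q/F = 301600 / 96485 = 3.126 mol.
4 electrons are transferred per O₂ molecule, so n(O₂) = 3.126 / 4 = 0.7815 mol.
V = n × V_m = 0.7815 × 22.7 = 17.7 L.

17.7 L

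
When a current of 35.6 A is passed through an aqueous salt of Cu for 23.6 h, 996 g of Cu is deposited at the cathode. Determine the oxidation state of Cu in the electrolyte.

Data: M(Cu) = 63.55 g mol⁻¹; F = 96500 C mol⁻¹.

Q = I·t = 35.60 A × 84960 s = 3025000 C, so n(e⁻) = 3025000/96500 = 31.34 mol.
n(Cu) deposited = 996 / 63.55 = 15.67 mol.
Electrons per atom = n(e⁻)/n(Cu) = 31.34 / 15.67 = 2.00 ≈ 2, so the ion is Cu²⁺.

+2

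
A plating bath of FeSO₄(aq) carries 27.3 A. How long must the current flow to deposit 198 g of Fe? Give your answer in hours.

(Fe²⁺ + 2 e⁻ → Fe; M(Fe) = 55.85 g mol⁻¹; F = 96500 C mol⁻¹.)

n(Fe) = m/M = 198 / 55.85 = 3.545 mol.
Each Fe atom requires 2 electrons, so n(e⁻) = 2 × 3.545 = 7.090 mol.
Q = n(e⁻)·F = 7.090 × 96500 = 684200 C.
t = Q/I = 684200 / 27.30 A = 25060 s = 6.96 h.

6.96 h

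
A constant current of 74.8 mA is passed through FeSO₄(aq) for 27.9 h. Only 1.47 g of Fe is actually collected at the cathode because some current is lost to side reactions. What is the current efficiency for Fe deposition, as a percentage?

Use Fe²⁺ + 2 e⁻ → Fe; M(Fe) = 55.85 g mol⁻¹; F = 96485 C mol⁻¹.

67.6 %

Q = I·t = 0.07480 × 100440 = 7513 C; n(e⁻) = 7513/96485 = 0.07787 mol.
Theoretical n(Fe) = n(e⁻)/2 = 0.03893 mol, i.e. m_theo = 0.03893 × 55.85 = 2.174 g.
Efficiency = m_actual / m_theo = 1.47 / 2.174 = 67.6 %.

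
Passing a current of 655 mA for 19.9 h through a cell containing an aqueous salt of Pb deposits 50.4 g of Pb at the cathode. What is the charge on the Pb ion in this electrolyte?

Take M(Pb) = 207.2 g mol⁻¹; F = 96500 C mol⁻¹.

+2

Q = I·t = 0.6550 A × 71640 s = 46920 C, so n(e⁻) = 46920/96500 = 0.4863 mol.
n(Pb) deposited = 50.4 / 207.2 = 0.2432 mol.
Electrons per atom = n(e⁻)/n(Pb) = 0.4863 / 0.2432 = 2.00 ≈ 2, so the ion is Pb²⁺.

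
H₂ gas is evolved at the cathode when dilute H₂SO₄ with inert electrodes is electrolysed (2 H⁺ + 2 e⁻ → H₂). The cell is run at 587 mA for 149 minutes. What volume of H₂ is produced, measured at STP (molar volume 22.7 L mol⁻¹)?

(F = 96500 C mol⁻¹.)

0.617 L

Q = I·t = 0.5870 A × 8940.0 s = 5248 C.
n(e⁻) = Q/F = 5248 / 96500 = 0.05438 mol.
2 electrons are transferred per H₂ molecule, so n(H₂) = 0.05438 / 2 = 0.02719 mol.
V = n × V_m = 0.02719 × 22.7 = 0.617 L.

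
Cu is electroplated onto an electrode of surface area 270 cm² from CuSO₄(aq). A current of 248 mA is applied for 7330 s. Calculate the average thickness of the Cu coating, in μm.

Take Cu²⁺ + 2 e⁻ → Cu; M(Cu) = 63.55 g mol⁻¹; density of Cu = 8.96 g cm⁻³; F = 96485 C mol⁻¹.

Q = I·t = 0.2480 × 7330.0 = 1818 C; n(e⁻) = 0.01884 mol.
n(Cu) = n(e⁻)/2 = 0.009420 mol, so m = 0.009420 × 63.55 = 0.5987 g.
Volume = m/ρ = 0.5987 / 8.96 = 0.06681 cm³.
Thickness = V/A = 0.06681 / 270 = 2.47 × 10⁻⁴ cm = 2.47 μm.

2.47 μm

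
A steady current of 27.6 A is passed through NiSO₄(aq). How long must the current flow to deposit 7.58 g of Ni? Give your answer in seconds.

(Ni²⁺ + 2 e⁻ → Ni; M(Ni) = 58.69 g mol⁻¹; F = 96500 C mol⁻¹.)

903 s

n(Ni) = m/M = 7.58 / 58.69 = 0.1292 mol.
Each Ni atom requires 2 electrons, so n(e⁻) = 2 × 0.1292 = 0.2583 mol.
Q = n(e⁻)·F = 0.2583 × 96500 = 24930 C.
t = Q/I = 24930 / 27.60 A = 903.1 s.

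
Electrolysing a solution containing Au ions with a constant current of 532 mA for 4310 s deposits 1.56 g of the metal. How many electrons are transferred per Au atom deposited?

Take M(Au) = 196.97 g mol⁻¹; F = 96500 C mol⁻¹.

3

Q = I·t = 0.5320 A × 4310.0 s = 2293 C, so n(e⁻) = 2293/96500 = 0.02376 mol.
n(Au) deposited = 1.56 / 196.97 = 0.007920 mol.
Electrons per atom = n(e⁻)/n(Au) = 0.02376 / 0.007920 = 3.00 ≈ 3, so the ion is Au³⁺.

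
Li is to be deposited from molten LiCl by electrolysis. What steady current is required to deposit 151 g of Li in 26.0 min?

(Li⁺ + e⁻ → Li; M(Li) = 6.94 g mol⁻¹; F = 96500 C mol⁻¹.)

1350 A

n(Li) = 151 / 6.94 = 21.76 mol.
n(e⁻) = 1 × 21.76 = 21.76 mol.
Q = n(e⁻)·F = 21.76 × 96500 = 2100000 C.
I = Q/t = 2100000 / 1560.0 s = 1350 A.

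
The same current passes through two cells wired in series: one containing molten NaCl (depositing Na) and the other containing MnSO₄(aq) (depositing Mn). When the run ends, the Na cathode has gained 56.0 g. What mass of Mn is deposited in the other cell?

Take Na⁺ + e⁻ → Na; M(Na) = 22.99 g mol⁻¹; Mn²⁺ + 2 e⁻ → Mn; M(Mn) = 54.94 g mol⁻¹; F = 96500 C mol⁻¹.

66.9 g

n(Na) = 56.0 / 22.99 = 2.436 mol.
Since Na⁺ + e⁻ → Na, n(e⁻) passed = 1 × 2.436 = 2.436 mol.
Cells in series carry the same charge, so the same 2.436 mol of electrons passes through cell 2.
Mn²⁺ + 2 e⁻ → Mn, so n(Mn) = 2.436 / 2 = 1.218 mol.
m(Mn) = 1.218 × 54.94 = 66.9 g.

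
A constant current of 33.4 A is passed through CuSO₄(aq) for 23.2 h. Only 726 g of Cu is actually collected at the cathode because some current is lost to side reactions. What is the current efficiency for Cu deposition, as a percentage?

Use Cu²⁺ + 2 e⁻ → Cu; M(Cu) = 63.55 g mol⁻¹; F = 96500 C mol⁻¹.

79.0 %

Q = I·t = 33.40 × 83520 = 2790000 C; n(e⁻) = 2790000/96500 = 28.91 mol.
Theoretical n(Cu) = n(e⁻)/2 = 14.45 mol, i.e. m_theo = 14.45 × 63.55 = 918.5 g.
Efficiency = m_actual / m_theo = 726 / 918.5 = 79.0 %.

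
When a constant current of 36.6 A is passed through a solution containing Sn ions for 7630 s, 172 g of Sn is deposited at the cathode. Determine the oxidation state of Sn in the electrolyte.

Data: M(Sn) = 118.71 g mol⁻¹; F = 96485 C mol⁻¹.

Q = I·t = 36.60 A × 7630.0 s = 279300 C, so n(e⁻) = 279300/96485 = 2.894 mol.
n(Sn) deposited = 172 / 118.71 = 1.449 mol.
Electrons per atom = n(e⁻)/n(Sn) = 2.894 / 1.449 = 2.00 ≈ 2, so the ion is Sn²⁺.

+2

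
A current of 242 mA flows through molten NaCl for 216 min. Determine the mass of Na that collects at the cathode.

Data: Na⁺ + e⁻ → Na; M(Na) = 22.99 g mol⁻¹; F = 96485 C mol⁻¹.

Q = I·t = 0.2420 A × 12960 s = 3136 C.
n(e⁻) = Q/F = 3136 / 96485 = 0.03251 mol.
Na⁺ + e⁻ → Na, so n(Na) = n(e⁻)/1 = 0.03251 mol.
m = n·M = 0.03251 × 22.99 = 0.747 g.

0.747 g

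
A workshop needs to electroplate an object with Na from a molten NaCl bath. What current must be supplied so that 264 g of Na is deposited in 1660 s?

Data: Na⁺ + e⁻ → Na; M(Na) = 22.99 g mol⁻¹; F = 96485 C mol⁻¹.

n(Na) = 264 / 22.99 = 11.48 mol.
n(e⁻) = 1 × 11.48 = 11.48 mol.
Q = n(e⁻)·F = 11.48 × 96485 = 1108000 C.
I = Q/t = 1108000 / 1660.0 s = 667 A.

667 A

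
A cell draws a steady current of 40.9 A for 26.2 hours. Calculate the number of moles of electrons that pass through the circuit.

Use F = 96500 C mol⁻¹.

40.0 mol

Q = I·t = 40.90 A × 94320 s = 3858000 C.
n(e⁻) = Q/F = 3858000 / 96500 = 40.0 mol.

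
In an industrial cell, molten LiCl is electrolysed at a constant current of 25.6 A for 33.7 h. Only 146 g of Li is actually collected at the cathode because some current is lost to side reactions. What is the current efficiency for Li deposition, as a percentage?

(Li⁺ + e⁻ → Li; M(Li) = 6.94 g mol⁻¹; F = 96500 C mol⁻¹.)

65.4 %

Q = I·t = 25.60 × 121320 = 3106000 C; n(e⁻) = 3106000/96500 = 32.18 mol.
Theoretical n(Li) = n(e⁻)/1 = 32.18 mol, i.e. m_theo = 32.18 × 6.94 = 223.4 g.
Efficiency = m_actual / m_theo = 146 / 223.4 = 65.4 %.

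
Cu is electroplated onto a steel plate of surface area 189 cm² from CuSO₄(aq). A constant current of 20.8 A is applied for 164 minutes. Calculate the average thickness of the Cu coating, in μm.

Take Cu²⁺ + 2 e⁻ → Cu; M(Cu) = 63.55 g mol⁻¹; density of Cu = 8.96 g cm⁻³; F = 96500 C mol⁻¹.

398 μm

Q = I·t = 20.80 × 9840.0 = 204700 C; n(e⁻) = 2.121 mol.
n(Cu) = n(e⁻)/2 = 1.060 mol, so m = 1.060 × 63.55 = 67.39 g.
Volume = m/ρ = 67.39 / 8.96 = 7.522 cm³.
Thickness = V/A = 7.522 / 189 = 0.0398 cm = 398 μm.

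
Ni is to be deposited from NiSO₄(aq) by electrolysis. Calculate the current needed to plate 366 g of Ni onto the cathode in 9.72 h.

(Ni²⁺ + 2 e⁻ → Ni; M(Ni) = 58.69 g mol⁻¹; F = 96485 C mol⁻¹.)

n(Ni) = 366 / 58.69 = 6.236 mol.
n(e⁻) = 2 × 6.236 = 12.47 mol.
Q = n(e⁻)·F = 12.47 × 96485 = 1203000 C.
I = Q/t = 1203000 / 34992 s = 34.4 A.

34.4 A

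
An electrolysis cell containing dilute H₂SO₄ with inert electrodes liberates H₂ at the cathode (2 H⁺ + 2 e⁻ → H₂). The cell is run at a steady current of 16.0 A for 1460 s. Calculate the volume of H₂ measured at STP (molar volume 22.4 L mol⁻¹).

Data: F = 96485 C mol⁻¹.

2.71 L

Q = I·t = 16.00 A × 1460.0 s = 23360 C.
n(e⁻) = Q/F = 23360 / 96485 = 0.2421 mol.
2 electrons are transferred per H₂ molecule, so n(H₂) = 0.2421 / 2 = 0.1211 mol.
V = n × V_m = 0.1211 × 22.4 = 2.71 L.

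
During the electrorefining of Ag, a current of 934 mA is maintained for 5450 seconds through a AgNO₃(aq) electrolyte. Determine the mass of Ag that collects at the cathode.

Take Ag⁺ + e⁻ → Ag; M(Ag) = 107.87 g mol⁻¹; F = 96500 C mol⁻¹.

Q = I·t = 0.9340 A × 5450.0 s = 5090 C.
n(e⁻) = Q/F = 5090 / 96500 = 0.05275 mol.
Ag⁺ + e⁻ → Ag, so n(Ag) = n(e⁻)/1 = 0.05275 mol.
m = n·M = 0.05275 × 107.87 = 5.69 g.

5.69 g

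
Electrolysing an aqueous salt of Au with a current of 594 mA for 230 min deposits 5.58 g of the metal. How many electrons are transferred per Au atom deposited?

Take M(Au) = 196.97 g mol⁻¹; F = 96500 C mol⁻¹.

Q = I·t = 0.5940 A × 13800 s = 8197 C, so n(e⁻) = 8197/96500 = 0.08495 mol.
n(Au) deposited = 5.58 / 196.97 = 0.02833 mol.
Electrons per atom = n(e⁻)/n(Au) = 0.08495 / 0.02833 = 3.00 ≈ 3, so the ion is Au³⁺.

3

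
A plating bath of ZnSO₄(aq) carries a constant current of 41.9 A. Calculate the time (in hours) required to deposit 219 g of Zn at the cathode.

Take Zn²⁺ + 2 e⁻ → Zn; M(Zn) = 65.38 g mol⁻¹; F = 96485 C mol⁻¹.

4.29 h

n(Zn) = m/M = 219 / 65.38 = 3.350 mol.
Each Zn atom requires 2 electrons, so n(e⁻) = 2 × 3.350 = 6.699 mol.
Q = n(e⁻)·F = 6.699 × 96485 = 646400 C.
t = Q/I = 646400 / 41.90 A = 15430 s = 4.29 h.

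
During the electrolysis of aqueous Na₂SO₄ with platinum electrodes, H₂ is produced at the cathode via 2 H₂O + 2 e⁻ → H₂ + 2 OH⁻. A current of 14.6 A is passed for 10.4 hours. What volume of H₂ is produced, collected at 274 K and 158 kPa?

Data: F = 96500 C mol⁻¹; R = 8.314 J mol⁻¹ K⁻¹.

40.8 L

Q = I·t = 14.60 A × 37440 s = 546600 C.
n(e⁻) = Q/F = 546600 / 96500 = 5.664 mol.
2 electrons are transferred per H₂ molecule, so n(H₂) = 5.664 / 2 = 2.832 mol.
V = nRT/P = (2.832 × 8.314 × 274) / (158 × 10³ Pa) = 0.0408 m³ = 40.8 L.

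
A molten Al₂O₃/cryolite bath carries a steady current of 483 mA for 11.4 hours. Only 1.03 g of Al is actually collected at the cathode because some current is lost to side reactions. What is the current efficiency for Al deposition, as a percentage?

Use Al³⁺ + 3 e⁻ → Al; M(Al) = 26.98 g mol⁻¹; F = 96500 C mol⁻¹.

55.8 %

Q = I·t = 0.4830 × 41040 = 19820 C; n(e⁻) = 19820/96500 = 0.2054 mol.
Theoretical n(Al) = n(e⁻)/3 = 0.06847 mol, i.e. m_theo = 0.06847 × 26.98 = 1.847 g.
Efficiency = m_actual / m_theo = 1.03 / 1.847 = 55.8 %.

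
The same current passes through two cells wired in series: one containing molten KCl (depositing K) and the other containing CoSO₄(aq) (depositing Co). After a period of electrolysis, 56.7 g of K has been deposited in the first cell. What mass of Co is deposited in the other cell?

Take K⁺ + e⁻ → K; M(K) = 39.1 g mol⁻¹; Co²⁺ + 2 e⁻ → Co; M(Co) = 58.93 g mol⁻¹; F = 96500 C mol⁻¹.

n(K) = 56.7 / 39.1 = 1.450 mol.
Since K⁺ + e⁻ → K, n(e⁻) passed = 1 × 1.450 = 1.450 mol.
Cells in series carry the same charge, so the same 1.450 mol of electrons passes through cell 2.
Co²⁺ + 2 e⁻ → Co, so n(Co) = 1.450 / 2 = 0.7251 mol.
m(Co) = 0.7251 × 58.93 = 42.7 g.

42.7 g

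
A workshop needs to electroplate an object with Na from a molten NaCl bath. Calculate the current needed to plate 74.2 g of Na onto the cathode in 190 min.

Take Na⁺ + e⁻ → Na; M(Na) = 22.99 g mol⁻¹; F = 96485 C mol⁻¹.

27.3 A

n(Na) = 74.2 / 22.99 = 3.227 mol.
n(e⁻) = 1 × 3.227 = 3.227 mol.
Q = n(e⁻)·F = 3.227 × 96485 = 311400 C.
I = Q/t = 311400 / 11400 s = 27.3 A.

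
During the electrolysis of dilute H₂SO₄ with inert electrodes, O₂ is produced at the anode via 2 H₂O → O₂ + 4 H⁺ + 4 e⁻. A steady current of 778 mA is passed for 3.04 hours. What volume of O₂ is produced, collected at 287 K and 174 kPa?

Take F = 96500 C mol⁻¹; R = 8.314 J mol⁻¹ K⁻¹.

0.302 L

Q = I·t = 0.7780 A × 10944 s = 8514 C.
n(e⁻) = Q/F = 8514 / 96500 = 0.08823 mol.
4 electrons are transferred per O₂ molecule, so n(O₂) = 0.08823 / 4 = 0.02206 mol.
V = nRT/P = (0.02206 × 8.314 × 287) / (174 × 10³ Pa) = 3.02 × 10⁻⁴ m³ = 0.302 L.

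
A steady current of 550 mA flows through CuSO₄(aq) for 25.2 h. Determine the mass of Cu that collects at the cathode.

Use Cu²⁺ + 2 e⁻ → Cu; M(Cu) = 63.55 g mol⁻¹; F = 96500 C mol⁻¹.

16.4 g

Q = I·t = 0.5500 A × 90720 s = 49900 C.
n(e⁻) = Q/F = 49900 / 96500 = 0.5171 mol.
Cu²⁺ + 2 e⁻ → Cu, so n(Cu) = n(e⁻)/2 = 0.2585 mol.
m = n·M = 0.2585 × 63.55 = 16.4 g.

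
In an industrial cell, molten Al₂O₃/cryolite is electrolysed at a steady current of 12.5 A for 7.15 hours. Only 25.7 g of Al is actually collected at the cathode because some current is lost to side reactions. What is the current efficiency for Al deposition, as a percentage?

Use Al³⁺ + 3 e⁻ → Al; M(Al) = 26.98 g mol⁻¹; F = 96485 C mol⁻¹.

85.7 %

Q = I·t = 12.50 × 25740 = 321800 C; n(e⁻) = 321800/96485 = 3.335 mol.
Theoretical n(Al) = n(e⁻)/3 = 1.112 mol, i.e. m_theo = 1.112 × 26.98 = 29.99 g.
Efficiency = m_actual / m_theo = 25.7 / 29.99 = 85.7 %.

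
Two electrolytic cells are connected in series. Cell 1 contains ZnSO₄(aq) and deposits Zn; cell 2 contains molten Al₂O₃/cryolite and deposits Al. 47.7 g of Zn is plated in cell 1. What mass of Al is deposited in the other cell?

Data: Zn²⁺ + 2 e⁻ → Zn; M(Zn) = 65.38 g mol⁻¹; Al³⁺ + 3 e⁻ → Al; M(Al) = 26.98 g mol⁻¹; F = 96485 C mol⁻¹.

n(Zn) = 47.7 / 65.38 = 0.7296 mol.
Since Zn²⁺ + 2 e⁻ → Zn, n(e⁻) passed = 2 × 0.7296 = 1.459 mol.
Cells in series carry the same charge, so the same 1.459 mol of electrons passes through cell 2.
Al³⁺ + 3 e⁻ → Al, so n(Al) = 1.459 / 3 = 0.4864 mol.
m(Al) = 0.4864 × 26.98 = 13.1 g.

13.1 g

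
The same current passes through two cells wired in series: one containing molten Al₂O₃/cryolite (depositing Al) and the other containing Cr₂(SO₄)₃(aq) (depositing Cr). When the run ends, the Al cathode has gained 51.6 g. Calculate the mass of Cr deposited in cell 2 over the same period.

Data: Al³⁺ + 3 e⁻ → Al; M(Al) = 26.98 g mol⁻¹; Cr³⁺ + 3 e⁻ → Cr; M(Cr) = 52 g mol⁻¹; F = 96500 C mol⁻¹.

n(Al) = 51.6 / 26.98 = 1.913 mol.
Since Al³⁺ + 3 e⁻ → Al, n(e⁻) passed = 3 × 1.913 = 5.738 mol.
Cells in series carry the same charge, so the same 5.738 mol of electrons passes through cell 2.
Cr³⁺ + 3 e⁻ → Cr, so n(Cr) = 5.738 / 3 = 1.913 mol.
m(Cr) = 1.913 × 52 = 99.5 g.

99.5 g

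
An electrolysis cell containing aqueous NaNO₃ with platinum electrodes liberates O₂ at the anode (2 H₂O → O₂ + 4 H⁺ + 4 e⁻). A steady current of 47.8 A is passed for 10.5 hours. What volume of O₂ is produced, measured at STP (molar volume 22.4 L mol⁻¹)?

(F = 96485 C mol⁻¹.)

105 L

Q = I·t = 47.80 A × 37800 s = 1807000 C.
n(e⁻) = Q/F = 1807000 / 96485 = 18.73 mol.
4 electrons are transferred per O₂ molecule, so n(O₂) = 18.73 / 4 = 4.682 mol.
V = n × V_m = 4.682 × 22.4 = 105 L.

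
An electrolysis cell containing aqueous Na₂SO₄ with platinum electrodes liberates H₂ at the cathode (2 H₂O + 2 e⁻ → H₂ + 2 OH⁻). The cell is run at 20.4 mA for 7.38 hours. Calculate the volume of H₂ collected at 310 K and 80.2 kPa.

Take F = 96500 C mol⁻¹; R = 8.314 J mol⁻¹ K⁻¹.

Q = I·t = 0.02040 A × 26568 s = 542.0 C.
n(e⁻) = Q/F = 542.0 / 96500 = 0.005616 mol.
2 electrons are transferred per H₂ molecule, so n(H₂) = 0.005616 / 2 = 0.002808 mol.
V = nRT/P = (0.002808 × 8.314 × 310) / (80.2 × 10³ Pa) = 9.02 × 10⁻⁵ m³ = 0.0902 L.

0.0902 L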